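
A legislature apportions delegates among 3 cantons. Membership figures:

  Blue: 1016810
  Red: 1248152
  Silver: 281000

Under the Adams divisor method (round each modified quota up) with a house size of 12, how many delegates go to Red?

Standard divisor 2545962/12 ≈ 212163.5; standard quotas: Blue 4.793, Red 5.883, Silver 1.324.
Rounding up gives 5, 6, 2 = 13 seats, so the divisor must be adjusted.
With modified divisor 251900: modified quotas Blue 4.037, Red 4.955, Silver 1.116.
Rounding up: Blue 5, Red 5, Silver 2 (total 12).
Red receives 5.

5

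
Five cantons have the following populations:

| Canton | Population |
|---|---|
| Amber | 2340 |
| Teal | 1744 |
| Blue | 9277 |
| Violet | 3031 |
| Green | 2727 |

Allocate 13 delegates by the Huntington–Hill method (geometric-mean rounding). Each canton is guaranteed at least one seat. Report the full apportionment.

With divisor 1543: modified quotas Amber 1.517, Teal 1.130, Blue 6.012, Violet 1.964, Green 1.767.
Geometric-mean thresholds: Amber √(1·2)=1.414, Teal √(1·2)=1.414, Blue √(6·7)=6.481, Violet √(1·2)=1.414, Green √(1·2)=1.414.
Each quota rounded against its threshold gives Amber 2, Teal 1, Blue 6, Violet 2, Green 2 (total 13).

Amber: 2, Teal: 1, Blue: 6, Violet: 2, Green: 2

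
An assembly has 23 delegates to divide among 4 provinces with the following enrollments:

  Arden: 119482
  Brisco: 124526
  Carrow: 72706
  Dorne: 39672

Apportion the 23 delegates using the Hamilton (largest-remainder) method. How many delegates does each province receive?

The standard divisor is 356386/23 ≈ 15495.043.
Standard quotas: Arden 7.7110, Brisco 8.0365, Carrow 4.6922, Dorne 2.5603.
Lower quotas: Arden 7, Brisco 8, Carrow 4, Dorne 2 (sum 21, leaving 2 seats).
Remainders in descending order: Arden 0.7110, Carrow 0.6922, Dorne 0.5603, Brisco 0.0365.
Largest remainders: Arden, Carrow receive the extra seats.

Arden 8; Brisco 8; Carrow 5; Dorne 2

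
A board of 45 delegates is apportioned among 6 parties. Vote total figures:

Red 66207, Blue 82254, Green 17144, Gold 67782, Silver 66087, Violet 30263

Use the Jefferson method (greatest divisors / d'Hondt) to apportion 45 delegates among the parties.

Red 9; Blue 12; Green 2; Gold 9; Silver 9; Violet 4

Standard divisor 329737/45 ≈ 7327.489; standard quotas: Red 9.035, Blue 11.225, Green 2.340, Gold 9.250, Silver 9.019, Violet 4.130.
Rounding down gives 9, 11, 2, 9, 9, 4 = 44 seats, so the divisor must be adjusted.
With modified divisor 6800: modified quotas Red 9.736, Blue 12.096, Green 2.521, Gold 9.968, Silver 9.719, Violet 4.450.
Rounding down: Red 9, Blue 12, Green 2, Gold 9, Silver 9, Violet 4 (total 45).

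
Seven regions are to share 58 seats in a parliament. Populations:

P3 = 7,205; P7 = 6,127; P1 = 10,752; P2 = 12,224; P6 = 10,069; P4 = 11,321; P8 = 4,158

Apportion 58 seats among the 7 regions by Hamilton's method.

P3=7, P7=6, P1=10, P2=11, P6=9, P4=11, P8=4

The standard divisor is 61856/58 ≈ 1066.483.
Standard quotas: P3 6.7559, P7 5.7451, P1 10.0817, P2 11.4620, P6 9.4413, P4 10.6153, P8 3.8988.
Lower quotas: P3 6, P7 5, P1 10, P2 11, P6 9, P4 10, P8 3 (sum 54, leaving 4 seats).
Remainders in descending order: P8 0.8988, P3 0.7559, P7 0.7451, P4 0.6153, P2 0.4620, P6 0.4413, P1 0.0817.
The surplus seats go to P8, P3, P7, P4.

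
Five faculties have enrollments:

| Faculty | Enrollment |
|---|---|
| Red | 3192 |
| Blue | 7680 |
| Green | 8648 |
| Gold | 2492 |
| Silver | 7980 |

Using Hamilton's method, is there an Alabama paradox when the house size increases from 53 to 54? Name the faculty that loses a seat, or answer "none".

none

At 53 seats: Red 6, Blue 14, Green 15, Gold 4, Silver 14.
At 54 seats: Red 6, Blue 14, Green 16, Gold 4, Silver 14.
No faculty's allocation decreased.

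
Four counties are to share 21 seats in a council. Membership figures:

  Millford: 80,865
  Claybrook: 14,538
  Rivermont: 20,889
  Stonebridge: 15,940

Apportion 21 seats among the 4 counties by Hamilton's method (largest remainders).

Standard divisor: 132232 ÷ 21 ≈ 6296.762.
Standard quotas: Millford 12.8423, Claybrook 2.3088, Rivermont 3.3174, Stonebridge 2.5315.
Lower quotas: Millford 12, Claybrook 2, Rivermont 3, Stonebridge 2 (sum 19, leaving 2 seats).
Remainders in descending order: Millford 0.8423, Stonebridge 0.5315, Rivermont 0.3174, Claybrook 0.3088.
Largest remainders: Millford, Stonebridge receive the extra seats.

Millford: 13, Claybrook: 2, Rivermont: 3, Stonebridge: 3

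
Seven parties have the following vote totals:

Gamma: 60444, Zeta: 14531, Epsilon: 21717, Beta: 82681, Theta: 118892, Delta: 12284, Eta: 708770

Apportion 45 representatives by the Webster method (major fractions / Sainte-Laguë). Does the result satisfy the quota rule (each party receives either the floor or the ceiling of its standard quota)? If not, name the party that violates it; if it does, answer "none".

Standard quotas: Gamma 2.668, Zeta 0.642, Epsilon 0.959, Beta 3.650, Theta 5.249, Delta 0.542, Eta 31.290.
Webster allocation: Gamma 3, Zeta 1, Epsilon 1, Beta 4, Theta 5, Delta 1, Eta 30.
Eta has quota 31.290 (lower 31, upper 32) but receives 30 — outside the quota interval.

Eta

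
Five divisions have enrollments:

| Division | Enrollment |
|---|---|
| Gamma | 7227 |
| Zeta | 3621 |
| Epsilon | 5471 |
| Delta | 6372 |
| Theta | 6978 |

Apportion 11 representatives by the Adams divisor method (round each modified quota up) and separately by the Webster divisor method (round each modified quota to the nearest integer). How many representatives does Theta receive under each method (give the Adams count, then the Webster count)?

2 and 3

Adams: Gamma 3, Zeta 2, Epsilon 2, Delta 2, Theta 2.
Webster: Gamma 3, Zeta 1, Epsilon 2, Delta 2, Theta 3.
Theta gets 2 under Adams and 3 under Webster.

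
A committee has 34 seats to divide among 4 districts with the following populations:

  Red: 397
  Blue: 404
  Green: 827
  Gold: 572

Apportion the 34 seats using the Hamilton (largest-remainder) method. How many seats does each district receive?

Total 2200; standard divisor 2200/34 ≈ 64.706.
Standard quotas: Red 6.135, Blue 6.244, Green 12.781, Gold 8.840.
Lower quotas: Red 6, Blue 6, Green 12, Gold 8 (sum 32, leaving 2 seats).
Remainders in descending order: Gold 0.840, Green 0.781, Blue 0.244, Red 0.135.
The surplus seats go to Gold, Green.

Red 6, Blue 6, Green 13, Gold 9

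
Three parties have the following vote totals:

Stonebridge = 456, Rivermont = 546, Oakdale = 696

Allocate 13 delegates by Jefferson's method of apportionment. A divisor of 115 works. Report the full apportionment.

Stonebridge 3, Rivermont 4, Oakdale 6

With modified divisor 115: modified quotas Stonebridge 3.965, Rivermont 4.748, Oakdale 6.052.
Rounding down: Stonebridge 3, Rivermont 4, Oakdale 6 (total 13).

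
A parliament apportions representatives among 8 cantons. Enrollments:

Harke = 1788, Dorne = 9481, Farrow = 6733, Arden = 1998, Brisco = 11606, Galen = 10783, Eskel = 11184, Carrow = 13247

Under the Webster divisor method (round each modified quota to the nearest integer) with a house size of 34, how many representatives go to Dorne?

Standard divisor 66820/34 ≈ 1965.294; standard quotas: Harke 0.910, Dorne 4.824, Farrow 3.426, Arden 1.017, Brisco 5.905, Galen 5.487, Eskel 5.691, Carrow 6.740.
Rounding to the nearest integer gives Harke 1, Dorne 5, Farrow 3, Arden 1, Brisco 6, Galen 5, Eskel 6, Carrow 7 — total 34, matching the house size, so no adjustment is needed.
Dorne receives 5.

5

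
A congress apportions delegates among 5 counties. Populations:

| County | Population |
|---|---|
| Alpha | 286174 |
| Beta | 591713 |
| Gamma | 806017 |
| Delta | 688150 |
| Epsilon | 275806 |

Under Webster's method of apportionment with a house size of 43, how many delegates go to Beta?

10

Standard divisor 2647860/43 ≈ 61578.14; standard quotas: Alpha 4.647, Beta 9.609, Gamma 13.089, Delta 11.175, Epsilon 4.479.
Rounding to the nearest integer gives Alpha 5, Beta 10, Gamma 13, Delta 11, Epsilon 4 — total 43, matching the house size, so no adjustment is needed.
Beta receives 10.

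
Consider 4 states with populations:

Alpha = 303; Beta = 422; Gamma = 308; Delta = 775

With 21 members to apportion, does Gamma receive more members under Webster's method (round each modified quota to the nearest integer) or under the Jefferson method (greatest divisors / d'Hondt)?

Webster

Webster: Alpha 3, Beta 5, Gamma 4, Delta 9.
Jefferson: Alpha 3, Beta 5, Gamma 3, Delta 10.
Gamma gets 4 under Webster and 3 under Jefferson.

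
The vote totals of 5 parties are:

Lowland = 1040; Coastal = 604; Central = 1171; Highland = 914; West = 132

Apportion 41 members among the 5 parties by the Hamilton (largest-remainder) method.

Lowland 11; Coastal 6; Central 13; Highland 10; West 1

Total 3861; standard divisor 3861/41 ≈ 94.171.
Standard quotas: Lowland 11.044, Coastal 6.414, Central 12.435, Highland 9.706, West 1.402.
Lower quotas: Lowland 11, Coastal 6, Central 12, Highland 9, West 1 (sum 39, leaving 2 seats).
Remainders in descending order: Highland 0.706, Central 0.435, Coastal 0.414, West 0.402, Lowland 0.044.
Largest remainders: Highland, Central receive the extra seats.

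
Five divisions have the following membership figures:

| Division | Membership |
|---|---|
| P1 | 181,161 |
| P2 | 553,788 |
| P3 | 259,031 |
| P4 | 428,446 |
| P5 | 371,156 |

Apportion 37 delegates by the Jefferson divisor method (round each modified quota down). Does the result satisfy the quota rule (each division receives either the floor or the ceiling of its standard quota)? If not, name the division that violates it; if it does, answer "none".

none

Standard quotas: P1 3.737, P2 11.424, P3 5.344, P4 8.838, P5 7.657.
Jefferson allocation: P1 3, P2 12, P3 5, P4 9, P5 8.
Every allocation lies between the lower and upper quota.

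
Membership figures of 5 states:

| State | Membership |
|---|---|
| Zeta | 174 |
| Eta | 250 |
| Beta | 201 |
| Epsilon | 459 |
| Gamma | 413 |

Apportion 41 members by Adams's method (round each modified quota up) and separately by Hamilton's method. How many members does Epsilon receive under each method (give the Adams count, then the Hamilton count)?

Adams: Zeta 5, Eta 7, Beta 6, Epsilon 12, Gamma 11.
Hamilton: Zeta 5, Eta 7, Beta 5, Epsilon 13, Gamma 11.
Epsilon gets 12 under Adams and 13 under Hamilton.

12 and 13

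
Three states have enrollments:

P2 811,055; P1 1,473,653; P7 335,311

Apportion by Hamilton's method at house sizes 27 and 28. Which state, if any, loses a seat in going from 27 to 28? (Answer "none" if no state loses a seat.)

At 27 seats: P2 8, P1 15, P7 4.
At 28 seats: P2 9, P1 16, P7 3.
P7 drops from 4 to 3.

P7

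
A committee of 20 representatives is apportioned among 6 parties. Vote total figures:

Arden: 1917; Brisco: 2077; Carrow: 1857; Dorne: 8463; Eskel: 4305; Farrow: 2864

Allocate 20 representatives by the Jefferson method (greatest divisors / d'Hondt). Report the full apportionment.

Standard divisor 21483/20 ≈ 1074.15; standard quotas: Arden 1.785, Brisco 1.934, Carrow 1.729, Dorne 7.879, Eskel 4.008, Farrow 2.666.
Rounding down gives 1, 1, 1, 7, 4, 2 = 16 seats, so the divisor must be adjusted.
With modified divisor 948: modified quotas Arden 2.022, Brisco 2.191, Carrow 1.959, Dorne 8.927, Eskel 4.541, Farrow 3.021.
Rounding down: Arden 2, Brisco 2, Carrow 1, Dorne 8, Eskel 4, Farrow 3 (total 20).

Arden=2, Brisco=2, Carrow=1, Dorne=8, Eskel=4, Farrow=3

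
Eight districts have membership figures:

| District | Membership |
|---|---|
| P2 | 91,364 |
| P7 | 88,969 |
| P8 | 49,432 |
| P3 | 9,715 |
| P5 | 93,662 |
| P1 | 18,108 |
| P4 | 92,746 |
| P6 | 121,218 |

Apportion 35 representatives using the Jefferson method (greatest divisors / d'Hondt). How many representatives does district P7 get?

Standard divisor 565214/35 ≈ 16148.971; standard quotas: P2 5.658, P7 5.509, P8 3.061, P3 0.602, P5 5.800, P1 1.121, P4 5.743, P6 7.506.
Rounding down gives 5, 5, 3, 0, 5, 1, 5, 7 = 31 seats, so the divisor must be adjusted.
With modified divisor 15000: modified quotas P2 6.091, P7 5.931, P8 3.295, P3 0.648, P5 6.244, P1 1.207, P4 6.183, P6 8.081.
Rounding down: P2 6, P7 5, P8 3, P3 0, P5 6, P1 1, P4 6, P6 8 (total 35).
P7 receives 5.

5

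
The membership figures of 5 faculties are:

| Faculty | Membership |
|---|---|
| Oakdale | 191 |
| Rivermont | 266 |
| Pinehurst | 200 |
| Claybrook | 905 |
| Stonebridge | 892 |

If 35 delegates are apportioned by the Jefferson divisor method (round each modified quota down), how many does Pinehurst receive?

3

Standard divisor 2454/35 ≈ 70.114; standard quotas: Oakdale 2.724, Rivermont 3.794, Pinehurst 2.852, Claybrook 12.907, Stonebridge 12.722.
Rounding down gives 2, 3, 2, 12, 12 = 31 seats, so the divisor must be adjusted.
With modified divisor 66: modified quotas Oakdale 2.894, Rivermont 4.030, Pinehurst 3.030, Claybrook 13.712, Stonebridge 13.515.
Rounding down: Oakdale 2, Rivermont 4, Pinehurst 3, Claybrook 13, Stonebridge 13 (total 35).
Pinehurst receives 3.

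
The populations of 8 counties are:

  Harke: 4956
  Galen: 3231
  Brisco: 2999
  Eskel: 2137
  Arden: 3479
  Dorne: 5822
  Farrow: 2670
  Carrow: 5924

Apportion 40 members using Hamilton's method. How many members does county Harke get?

6

Standard divisor: 31218 ÷ 40 ≈ 780.45.
Standard quotas: Harke 6.3502, Galen 4.1399, Brisco 3.8427, Eskel 2.7382, Arden 4.4577, Dorne 7.4598, Farrow 3.4211, Carrow 7.5905.
Lower quotas: Harke 6, Galen 4, Brisco 3, Eskel 2, Arden 4, Dorne 7, Farrow 3, Carrow 7 (sum 36, leaving 4 seats).
Remainders in descending order: Brisco 0.8427, Eskel 0.7382, Carrow 0.5905, Dorne 0.4598, Arden 0.4577, Farrow 0.4211, Harke 0.3502, Galen 0.1399.
The surplus seats go to Brisco, Eskel, Carrow, Dorne.
Harke receives 6.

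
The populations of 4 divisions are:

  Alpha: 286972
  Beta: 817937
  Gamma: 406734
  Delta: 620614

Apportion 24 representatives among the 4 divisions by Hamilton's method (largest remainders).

The standard divisor is 2132257/24 ≈ 88844.042.
Standard quotas: Alpha 3.2301, Beta 9.2064, Gamma 4.5781, Delta 6.9854.
Lower quotas: Alpha 3, Beta 9, Gamma 4, Delta 6 (sum 22, leaving 2 seats).
Remainders in descending order: Delta 0.9854, Gamma 0.5781, Alpha 0.2301, Beta 0.2064.
The surplus seats go to Delta, Gamma.

Alpha=3, Beta=9, Gamma=5, Delta=7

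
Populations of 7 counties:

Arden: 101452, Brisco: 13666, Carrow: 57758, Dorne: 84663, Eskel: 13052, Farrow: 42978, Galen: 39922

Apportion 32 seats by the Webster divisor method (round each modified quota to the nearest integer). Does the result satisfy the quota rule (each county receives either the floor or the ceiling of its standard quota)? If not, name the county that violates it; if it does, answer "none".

none

Standard quotas: Arden 9.184, Brisco 1.237, Carrow 5.229, Dorne 7.664, Eskel 1.182, Farrow 3.891, Galen 3.614.
Webster allocation: Arden 9, Brisco 1, Carrow 5, Dorne 8, Eskel 1, Farrow 4, Galen 4.
Every allocation lies between the lower and upper quota.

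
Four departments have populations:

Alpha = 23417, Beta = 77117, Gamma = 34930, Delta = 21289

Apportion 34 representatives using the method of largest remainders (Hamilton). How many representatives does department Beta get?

Standard divisor: 156753 ÷ 34 ≈ 4610.382.
Standard quotas: Alpha 5.0792, Beta 16.7268, Gamma 7.5764, Delta 4.6176.
Lower quotas: Alpha 5, Beta 16, Gamma 7, Delta 4 (sum 32, leaving 2 seats).
Remainders in descending order: Beta 0.7268, Delta 0.6176, Gamma 0.5764, Alpha 0.0792.
Largest remainders: Beta, Delta receive the extra seats.
Beta receives 17.

17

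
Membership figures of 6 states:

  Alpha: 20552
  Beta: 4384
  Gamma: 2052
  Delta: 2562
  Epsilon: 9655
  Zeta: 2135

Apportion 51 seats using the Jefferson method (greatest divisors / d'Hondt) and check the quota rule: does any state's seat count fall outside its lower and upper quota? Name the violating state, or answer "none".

Alpha

Standard quotas: Alpha 25.354, Beta 5.408, Gamma 2.531, Delta 3.161, Epsilon 11.911, Zeta 2.634.
Jefferson allocation: Alpha 27, Beta 5, Gamma 2, Delta 3, Epsilon 12, Zeta 2.
Alpha has quota 25.354 (lower 25, upper 26) but receives 27 — outside the quota interval.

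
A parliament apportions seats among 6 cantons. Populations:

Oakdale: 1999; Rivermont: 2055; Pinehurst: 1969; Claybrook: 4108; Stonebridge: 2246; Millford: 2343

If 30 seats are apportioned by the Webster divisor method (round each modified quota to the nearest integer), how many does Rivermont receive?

Standard divisor 14720/30 ≈ 490.667; standard quotas: Oakdale 4.074, Rivermont 4.188, Pinehurst 4.013, Claybrook 8.372, Stonebridge 4.577, Millford 4.775.
Rounding to the nearest integer gives Oakdale 4, Rivermont 4, Pinehurst 4, Claybrook 8, Stonebridge 5, Millford 5 — total 30, matching the house size, so no adjustment is needed.
Rivermont receives 4.

4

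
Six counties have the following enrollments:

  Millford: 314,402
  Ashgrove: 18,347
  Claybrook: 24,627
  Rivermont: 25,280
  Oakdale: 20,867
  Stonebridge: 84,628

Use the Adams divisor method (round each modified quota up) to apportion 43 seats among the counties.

Millford=26, Ashgrove=2, Claybrook=3, Rivermont=3, Oakdale=2, Stonebridge=7

Standard divisor 488151/43 ≈ 11352.349; standard quotas: Millford 27.695, Ashgrove 1.616, Claybrook 2.169, Rivermont 2.227, Oakdale 1.838, Stonebridge 7.455.
Rounding up gives 28, 2, 3, 3, 2, 8 = 46 seats, so the divisor must be adjusted.
With modified divisor 12158.7: modified quotas Millford 25.858, Ashgrove 1.509, Claybrook 2.025, Rivermont 2.079, Oakdale 1.716, Stonebridge 6.960.
Rounding up: Millford 26, Ashgrove 2, Claybrook 3, Rivermont 3, Oakdale 2, Stonebridge 7 (total 43).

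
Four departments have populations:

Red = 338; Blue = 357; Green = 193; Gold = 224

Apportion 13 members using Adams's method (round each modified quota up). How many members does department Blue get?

Standard divisor 1112/13 ≈ 85.538; standard quotas: Red 3.951, Blue 4.174, Green 2.256, Gold 2.619.
Rounding up gives 4, 5, 3, 3 = 15 seats, so the divisor must be adjusted.
With modified divisor 100: modified quotas Red 3.380, Blue 3.570, Green 1.930, Gold 2.240.
Rounding up: Red 4, Blue 4, Green 2, Gold 3 (total 13).
Blue receives 4.

4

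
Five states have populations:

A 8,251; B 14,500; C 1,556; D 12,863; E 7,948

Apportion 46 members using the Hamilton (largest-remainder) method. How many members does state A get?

8

Standard divisor: 45118 ÷ 46 ≈ 980.826.
Standard quotas: A 8.4123, B 14.7835, C 1.5864, D 13.1145, E 8.1034.
Lower quotas: A 8, B 14, C 1, D 13, E 8 (sum 44, leaving 2 seats).
Remainders in descending order: B 0.7835, C 0.5864, A 0.4123, D 0.1145, E 0.1034.
Largest remainders: B, C receive the extra seats.
A receives 8.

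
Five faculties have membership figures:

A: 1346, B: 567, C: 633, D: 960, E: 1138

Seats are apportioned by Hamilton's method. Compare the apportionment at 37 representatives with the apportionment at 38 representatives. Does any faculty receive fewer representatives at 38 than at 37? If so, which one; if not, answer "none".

none

At 37 seats: A 11, B 4, C 5, D 8, E 9.
At 38 seats: A 11, B 5, C 5, D 8, E 9.
No faculty's allocation decreased.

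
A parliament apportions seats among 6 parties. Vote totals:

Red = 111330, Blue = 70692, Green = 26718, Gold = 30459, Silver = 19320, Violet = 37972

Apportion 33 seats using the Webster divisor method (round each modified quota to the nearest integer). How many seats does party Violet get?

Standard divisor 296491/33 ≈ 8984.576; standard quotas: Red 12.391, Blue 7.868, Green 2.974, Gold 3.390, Silver 2.150, Violet 4.226.
Rounding to the nearest integer gives 12, 8, 3, 3, 2, 4 = 32 seats, so the divisor must be adjusted.
With modified divisor 8800: modified quotas Red 12.651, Blue 8.033, Green 3.036, Gold 3.461, Silver 2.195, Violet 4.315.
Rounding to the nearest integer: Red 13, Blue 8, Green 3, Gold 3, Silver 2, Violet 4 (total 33).
Violet receives 4.

4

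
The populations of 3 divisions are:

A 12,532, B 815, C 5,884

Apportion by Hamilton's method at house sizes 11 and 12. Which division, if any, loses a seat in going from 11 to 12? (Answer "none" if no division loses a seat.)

B

At 11 seats: A 7, B 1, C 3.
At 12 seats: A 8, B 0, C 4.
B drops from 1 to 0.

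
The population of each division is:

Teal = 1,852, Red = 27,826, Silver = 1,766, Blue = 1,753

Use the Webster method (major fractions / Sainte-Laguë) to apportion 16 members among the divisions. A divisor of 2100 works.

Teal 1, Red 13, Silver 1, Blue 1

With modified divisor 2100: modified quotas Teal 0.882, Red 13.250, Silver 0.841, Blue 0.835.
Rounding to the nearest integer: Teal 1, Red 13, Silver 1, Blue 1 (total 16).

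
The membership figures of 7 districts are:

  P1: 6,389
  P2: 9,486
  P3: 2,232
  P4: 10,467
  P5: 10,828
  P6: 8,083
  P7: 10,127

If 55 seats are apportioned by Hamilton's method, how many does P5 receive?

10

The standard divisor is 57612/55 ≈ 1047.491.
Standard quotas: P1 6.0993, P2 9.0559, P3 2.1308, P4 9.9924, P5 10.3371, P6 7.7165, P7 9.6679.
Lower quotas: P1 6, P2 9, P3 2, P4 9, P5 10, P6 7, P7 9 (sum 52, leaving 3 seats).
Remainders in descending order: P4 0.9924, P6 0.7165, P7 0.6679, P5 0.3371, P3 0.1308, P1 0.0993, P2 0.0559.
The surplus seats go to P4, P6, P7.
P5 receives 10.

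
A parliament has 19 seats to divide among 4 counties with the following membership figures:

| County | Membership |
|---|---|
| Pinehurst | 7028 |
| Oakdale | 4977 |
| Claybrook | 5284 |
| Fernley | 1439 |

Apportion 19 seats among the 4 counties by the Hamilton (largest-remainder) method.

Standard divisor: 18728 ÷ 19 ≈ 985.684.
Standard quotas: Pinehurst 7.1301, Oakdale 5.0493, Claybrook 5.3607, Fernley 1.4599.
Lower quotas: Pinehurst 7, Oakdale 5, Claybrook 5, Fernley 1 (sum 18, leaving 1 seat).
Remainders in descending order: Fernley 0.4599, Claybrook 0.3607, Pinehurst 0.1301, Oakdale 0.0493.
Largest remainder: Fernley receives the extra seat.

Pinehurst 7, Oakdale 5, Claybrook 5, Fernley 2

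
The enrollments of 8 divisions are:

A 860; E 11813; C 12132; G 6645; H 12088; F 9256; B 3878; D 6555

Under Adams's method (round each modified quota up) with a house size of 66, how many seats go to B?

4

Standard divisor 63227/66 ≈ 957.985; standard quotas: A 0.898, E 12.331, C 12.664, G 6.936, H 12.618, F 9.662, B 4.048, D 6.842.
Rounding up gives 1, 13, 13, 7, 13, 10, 5, 7 = 69 seats, so the divisor must be adjusted.
With modified divisor 1009.2: modified quotas A 0.852, E 11.705, C 12.021, G 6.584, H 11.978, F 9.172, B 3.843, D 6.495.
Rounding up: A 1, E 12, C 13, G 7, H 12, F 10, B 4, D 7 (total 66).
B receives 4.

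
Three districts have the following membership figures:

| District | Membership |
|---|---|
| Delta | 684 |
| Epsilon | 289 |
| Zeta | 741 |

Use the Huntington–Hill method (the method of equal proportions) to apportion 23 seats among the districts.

Delta 9, Epsilon 4, Zeta 10

With divisor 75: modified quotas Delta 9.120, Epsilon 3.853, Zeta 9.880.
Geometric-mean thresholds: Delta √(9·10)=9.487, Epsilon √(3·4)=3.464, Zeta √(9·10)=9.487.
Each quota rounded against its threshold gives Delta 9, Epsilon 4, Zeta 10 (total 23).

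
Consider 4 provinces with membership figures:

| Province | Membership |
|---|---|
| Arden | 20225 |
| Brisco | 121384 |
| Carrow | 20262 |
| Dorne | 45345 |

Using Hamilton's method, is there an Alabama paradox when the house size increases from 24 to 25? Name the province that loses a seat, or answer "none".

At 24 seats: Arden 2, Brisco 14, Carrow 3, Dorne 5.
At 25 seats: Arden 2, Brisco 15, Carrow 2, Dorne 6.
Carrow drops from 3 to 2.

Carrow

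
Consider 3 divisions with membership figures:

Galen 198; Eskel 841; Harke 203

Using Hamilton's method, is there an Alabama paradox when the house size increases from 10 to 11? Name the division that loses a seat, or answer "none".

At 10 seats: Galen 1, Eskel 7, Harke 2.
At 11 seats: Galen 2, Eskel 7, Harke 2.
No division's allocation decreased.

none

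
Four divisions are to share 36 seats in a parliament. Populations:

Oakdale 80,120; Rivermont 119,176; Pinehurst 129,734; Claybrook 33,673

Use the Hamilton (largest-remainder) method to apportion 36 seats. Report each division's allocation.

Oakdale: 8, Rivermont: 12, Pinehurst: 13, Claybrook: 3

Standard divisor: 362703 ÷ 36 ≈ 10075.083.
Standard quotas: Oakdale 7.9523, Rivermont 11.8288, Pinehurst 12.8767, Claybrook 3.3422.
Lower quotas: Oakdale 7, Rivermont 11, Pinehurst 12, Claybrook 3 (sum 33, leaving 3 seats).
Remainders in descending order: Oakdale 0.9523, Pinehurst 0.8767, Rivermont 0.8288, Claybrook 0.3422.
Largest remainders: Oakdale, Pinehurst, Rivermont receive the extra seats.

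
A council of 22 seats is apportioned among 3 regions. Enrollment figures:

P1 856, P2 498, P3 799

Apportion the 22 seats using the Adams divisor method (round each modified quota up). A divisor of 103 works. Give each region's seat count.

P1: 9, P2: 5, P3: 8

With modified divisor 103: modified quotas P1 8.311, P2 4.835, P3 7.757.
Rounding up: P1 9, P2 5, P3 8 (total 22).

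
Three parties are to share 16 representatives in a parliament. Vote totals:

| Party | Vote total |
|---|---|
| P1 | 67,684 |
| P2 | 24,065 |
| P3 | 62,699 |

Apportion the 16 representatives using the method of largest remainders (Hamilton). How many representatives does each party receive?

Standard divisor: 154448 ÷ 16 = 9653.
Standard quotas: P1 7.0117, P2 2.4930, P3 6.4953.
Lower quotas: P1 7, P2 2, P3 6 (sum 15, leaving 1 seat).
Remainders in descending order: P3 0.4953, P2 0.4930, P1 0.0117.
The surplus seat goes to P3.

P1 7, P2 2, P3 7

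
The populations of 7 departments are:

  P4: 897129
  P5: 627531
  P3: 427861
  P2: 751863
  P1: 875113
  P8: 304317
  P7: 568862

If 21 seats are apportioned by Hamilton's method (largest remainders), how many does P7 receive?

3

Total 4452676; standard divisor 4452676/21 ≈ 212032.19.
Standard quotas: P4 4.2311, P5 2.9596, P3 2.0179, P2 3.5460, P1 4.1273, P8 1.4352, P7 2.6829.
Lower quotas: P4 4, P5 2, P3 2, P2 3, P1 4, P8 1, P7 2 (sum 18, leaving 3 seats).
Remainders in descending order: P5 0.9596, P7 0.6829, P2 0.5460, P8 0.4352, P4 0.2311, P1 0.1273, P3 0.0179.
Largest remainders: P5, P7, P2 receive the extra seats.
P7 receives 3.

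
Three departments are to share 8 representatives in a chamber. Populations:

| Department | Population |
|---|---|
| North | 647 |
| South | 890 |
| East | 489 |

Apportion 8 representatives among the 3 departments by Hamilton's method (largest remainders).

Standard divisor: 2026 ÷ 8 ≈ 253.25.
Standard quotas: North 2.555, South 3.514, East 1.931.
Lower quotas: North 2, South 3, East 1 (sum 6, leaving 2 seats).
Remainders in descending order: East 0.931, North 0.555, South 0.514.
Largest remainders: East, North receive the extra seats.

North 3, South 3, East 2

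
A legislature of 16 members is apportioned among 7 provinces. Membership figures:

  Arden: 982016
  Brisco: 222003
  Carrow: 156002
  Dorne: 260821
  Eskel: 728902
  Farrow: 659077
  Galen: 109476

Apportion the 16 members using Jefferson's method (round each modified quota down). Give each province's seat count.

Arden 6, Brisco 1, Carrow 0, Dorne 1, Eskel 4, Farrow 4, Galen 0

Standard divisor 3118297/16 ≈ 194893.562; standard quotas: Arden 5.039, Brisco 1.139, Carrow 0.800, Dorne 1.338, Eskel 3.740, Farrow 3.382, Galen 0.562.
Rounding down gives 5, 1, 0, 1, 3, 3, 0 = 13 seats, so the divisor must be adjusted.
With modified divisor 159800: modified quotas Arden 6.145, Brisco 1.389, Carrow 0.976, Dorne 1.632, Eskel 4.561, Farrow 4.124, Galen 0.685.
Rounding down: Arden 6, Brisco 1, Carrow 0, Dorne 1, Eskel 4, Farrow 4, Galen 0 (total 16).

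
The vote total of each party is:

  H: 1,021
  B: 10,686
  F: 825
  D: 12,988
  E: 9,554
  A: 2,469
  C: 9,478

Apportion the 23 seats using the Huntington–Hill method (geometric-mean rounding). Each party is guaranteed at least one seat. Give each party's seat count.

With divisor 2128: modified quotas H 0.480, B 5.022, F 0.388, D 6.103, E 4.490, A 1.160, C 4.454.
Geometric-mean thresholds: H (min 1), B √(5·6)=5.477, F (min 1), D √(6·7)=6.481, E √(4·5)=4.472, A √(1·2)=1.414, C √(4·5)=4.472.
Each quota rounded against its threshold gives H 1, B 5, F 1, D 6, E 5, A 1, C 4 (total 23).

H: 1, B: 5, F: 1, D: 6, E: 5, A: 1, C: 4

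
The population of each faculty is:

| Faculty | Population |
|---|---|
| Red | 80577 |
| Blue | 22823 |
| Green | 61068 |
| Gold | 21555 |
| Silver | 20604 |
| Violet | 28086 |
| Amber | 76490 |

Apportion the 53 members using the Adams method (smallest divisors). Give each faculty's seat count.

Red 13, Blue 4, Green 10, Gold 4, Silver 4, Violet 5, Amber 13

Standard divisor 311203/53 ≈ 5871.755; standard quotas: Red 13.723, Blue 3.887, Green 10.400, Gold 3.671, Silver 3.509, Violet 4.783, Amber 13.027.
Rounding up gives 14, 4, 11, 4, 4, 5, 14 = 56 seats, so the divisor must be adjusted.
With modified divisor 6300: modified quotas Red 12.790, Blue 3.623, Green 9.693, Gold 3.421, Silver 3.270, Violet 4.458, Amber 12.141.
Rounding up: Red 13, Blue 4, Green 10, Gold 4, Silver 4, Violet 5, Amber 13 (total 53).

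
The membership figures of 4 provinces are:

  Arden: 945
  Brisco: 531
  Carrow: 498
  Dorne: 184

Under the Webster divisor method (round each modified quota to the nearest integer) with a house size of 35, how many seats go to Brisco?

9

Standard divisor 2158/35 ≈ 61.657; standard quotas: Arden 15.327, Brisco 8.612, Carrow 8.077, Dorne 2.984.
Rounding to the nearest integer gives Arden 15, Brisco 9, Carrow 8, Dorne 3 — total 35, matching the house size, so no adjustment is needed.
Brisco receives 9.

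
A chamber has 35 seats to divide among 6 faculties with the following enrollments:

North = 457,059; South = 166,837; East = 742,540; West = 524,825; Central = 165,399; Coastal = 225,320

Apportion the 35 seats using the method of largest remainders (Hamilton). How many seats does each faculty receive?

The standard divisor is 2281980/35 ≈ 65199.429.
Standard quotas: North 7.0102, South 2.5589, East 11.3888, West 8.0495, Central 2.5368, Coastal 3.4559.
Lower quotas: North 7, South 2, East 11, West 8, Central 2, Coastal 3 (sum 33, leaving 2 seats).
Remainders in descending order: South 0.5589, Central 0.5368, Coastal 0.4559, East 0.3888, West 0.0495, North 0.0102.
The surplus seats go to South, Central.

North=7, South=3, East=11, West=8, Central=3, Coastal=3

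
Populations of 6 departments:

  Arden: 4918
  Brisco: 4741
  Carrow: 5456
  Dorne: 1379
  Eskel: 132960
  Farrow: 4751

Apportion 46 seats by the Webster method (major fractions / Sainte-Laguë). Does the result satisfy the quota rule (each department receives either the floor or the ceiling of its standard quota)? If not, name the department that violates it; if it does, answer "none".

Eskel

Standard quotas: Arden 1.467, Brisco 1.414, Carrow 1.628, Dorne 0.411, Eskel 39.663, Farrow 1.417.
Webster allocation: Arden 1, Brisco 1, Carrow 2, Dorne 0, Eskel 41, Farrow 1.
Eskel has quota 39.663 (lower 39, upper 40) but receives 41 — outside the quota interval.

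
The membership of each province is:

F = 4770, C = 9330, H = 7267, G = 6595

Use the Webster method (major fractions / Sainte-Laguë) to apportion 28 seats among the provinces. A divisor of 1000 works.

With modified divisor 1000: modified quotas F 4.770, C 9.330, H 7.267, G 6.595.
Rounding to the nearest integer: F 5, C 9, H 7, G 7 (total 28).

F 5, C 9, H 7, G 7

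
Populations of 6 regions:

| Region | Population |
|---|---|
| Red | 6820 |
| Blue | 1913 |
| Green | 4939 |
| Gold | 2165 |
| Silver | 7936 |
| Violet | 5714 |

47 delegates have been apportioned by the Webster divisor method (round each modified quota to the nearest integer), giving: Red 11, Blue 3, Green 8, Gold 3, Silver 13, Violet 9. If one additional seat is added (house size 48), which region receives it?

Gold

Priority for the next seat is population ÷ (current seats + 0.5).
Priorities: Red 593.043, Blue 546.571, Green 581.059, Gold 618.571, Silver 587.852, Violet 601.474.
Highest priority: Gold.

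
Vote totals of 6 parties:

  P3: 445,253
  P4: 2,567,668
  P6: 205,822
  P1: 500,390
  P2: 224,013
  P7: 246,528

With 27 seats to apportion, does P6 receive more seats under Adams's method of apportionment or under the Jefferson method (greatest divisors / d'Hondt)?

Adams: P3 3, P4 15, P6 2, P1 3, P2 2, P7 2.
Jefferson: P3 3, P4 18, P6 1, P1 3, P2 1, P7 1.
P6 gets 2 under Adams and 1 under Jefferson.

Adams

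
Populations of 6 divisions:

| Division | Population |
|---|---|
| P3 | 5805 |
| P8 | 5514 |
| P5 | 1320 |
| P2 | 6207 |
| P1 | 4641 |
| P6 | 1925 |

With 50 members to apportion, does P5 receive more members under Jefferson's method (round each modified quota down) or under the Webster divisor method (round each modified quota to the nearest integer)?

Webster

Jefferson: P3 12, P8 11, P5 2, P2 12, P1 9, P6 4.
Webster: P3 11, P8 11, P5 3, P2 12, P1 9, P6 4.
P5 gets 2 under Jefferson and 3 under Webster.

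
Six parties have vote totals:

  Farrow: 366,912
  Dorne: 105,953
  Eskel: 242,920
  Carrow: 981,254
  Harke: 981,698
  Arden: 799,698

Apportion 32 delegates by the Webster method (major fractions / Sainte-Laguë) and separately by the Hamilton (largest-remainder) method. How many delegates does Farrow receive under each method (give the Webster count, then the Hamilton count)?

Webster: Farrow 3, Dorne 1, Eskel 2, Carrow 9, Harke 9, Arden 8.
Hamilton: Farrow 4, Dorne 1, Eskel 2, Carrow 9, Harke 9, Arden 7.
Farrow gets 3 under Webster and 4 under Hamilton.

3 and 4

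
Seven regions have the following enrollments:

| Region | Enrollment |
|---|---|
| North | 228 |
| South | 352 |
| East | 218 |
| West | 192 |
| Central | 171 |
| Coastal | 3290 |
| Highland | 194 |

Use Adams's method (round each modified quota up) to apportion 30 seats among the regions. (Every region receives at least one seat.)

North 2; South 2; East 2; West 2; Central 1; Coastal 19; Highland 2

Standard divisor 4645/30 ≈ 154.833; standard quotas: North 1.473, South 2.273, East 1.408, West 1.240, Central 1.104, Coastal 21.249, Highland 1.253.
Rounding up gives 2, 3, 2, 2, 2, 22, 2 = 35 seats, so the divisor must be adjusted.
With modified divisor 180: modified quotas North 1.267, South 1.956, East 1.211, West 1.067, Central 0.950, Coastal 18.278, Highland 1.078.
Rounding up: North 2, South 2, East 2, West 2, Central 1, Coastal 19, Highland 2 (total 30).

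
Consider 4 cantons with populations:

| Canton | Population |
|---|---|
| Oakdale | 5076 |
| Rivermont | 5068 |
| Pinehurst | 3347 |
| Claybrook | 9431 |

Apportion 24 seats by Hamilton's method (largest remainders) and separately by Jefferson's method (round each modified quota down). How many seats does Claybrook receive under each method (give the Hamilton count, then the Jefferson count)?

Hamilton: Oakdale 5, Rivermont 5, Pinehurst 4, Claybrook 10.
Jefferson: Oakdale 5, Rivermont 5, Pinehurst 3, Claybrook 11.
Claybrook gets 10 under Hamilton and 11 under Jefferson.

10 and 11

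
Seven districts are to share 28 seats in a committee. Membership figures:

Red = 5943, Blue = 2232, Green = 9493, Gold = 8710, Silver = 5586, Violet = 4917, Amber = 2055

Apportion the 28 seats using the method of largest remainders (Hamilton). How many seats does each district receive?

Total 38936; standard divisor 38936/28 ≈ 1390.571.
Standard quotas: Red 4.2738, Blue 1.6051, Green 6.8267, Gold 6.2636, Silver 4.0171, Violet 3.5360, Amber 1.4778.
Lower quotas: Red 4, Blue 1, Green 6, Gold 6, Silver 4, Violet 3, Amber 1 (sum 25, leaving 3 seats).
Remainders in descending order: Green 0.8267, Blue 0.6051, Violet 0.5360, Amber 0.4778, Red 0.2738, Gold 0.2636, Silver 0.0171.
Largest remainders: Green, Blue, Violet receive the extra seats.

Red 4; Blue 2; Green 7; Gold 6; Silver 4; Violet 4; Amber 1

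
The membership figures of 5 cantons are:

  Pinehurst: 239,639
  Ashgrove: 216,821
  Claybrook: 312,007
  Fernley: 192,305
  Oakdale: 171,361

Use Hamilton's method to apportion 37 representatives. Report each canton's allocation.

Total 1132133; standard divisor 1132133/37 ≈ 30598.189.
Standard quotas: Pinehurst 7.8318, Ashgrove 7.0861, Claybrook 10.1969, Fernley 6.2848, Oakdale 5.6004.
Lower quotas: Pinehurst 7, Ashgrove 7, Claybrook 10, Fernley 6, Oakdale 5 (sum 35, leaving 2 seats).
Remainders in descending order: Pinehurst 0.8318, Oakdale 0.6004, Fernley 0.2848, Claybrook 0.1969, Ashgrove 0.0861.
Largest remainders: Pinehurst, Oakdale receive the extra seats.

Pinehurst 8, Ashgrove 7, Claybrook 10, Fernley 6, Oakdale 6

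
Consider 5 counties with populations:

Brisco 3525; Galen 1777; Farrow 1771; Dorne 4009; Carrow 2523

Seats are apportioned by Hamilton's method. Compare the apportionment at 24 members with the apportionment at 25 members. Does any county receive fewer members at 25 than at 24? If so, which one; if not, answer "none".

none

At 24 seats: Brisco 6, Galen 3, Farrow 3, Dorne 7, Carrow 5.
At 25 seats: Brisco 7, Galen 3, Farrow 3, Dorne 7, Carrow 5.
No county's allocation decreased.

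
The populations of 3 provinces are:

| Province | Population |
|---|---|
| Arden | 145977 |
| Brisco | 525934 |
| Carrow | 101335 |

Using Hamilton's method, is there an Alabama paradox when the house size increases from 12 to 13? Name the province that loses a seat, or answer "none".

At 12 seats: Arden 2, Brisco 8, Carrow 2.
At 13 seats: Arden 2, Brisco 9, Carrow 2.
No province's allocation decreased.

none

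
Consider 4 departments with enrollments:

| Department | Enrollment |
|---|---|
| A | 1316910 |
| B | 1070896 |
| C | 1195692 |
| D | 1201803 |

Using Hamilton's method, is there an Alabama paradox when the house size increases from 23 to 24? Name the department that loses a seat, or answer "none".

none

At 23 seats: A 6, B 5, C 6, D 6.
At 24 seats: A 7, B 5, C 6, D 6.
No department's allocation decreased.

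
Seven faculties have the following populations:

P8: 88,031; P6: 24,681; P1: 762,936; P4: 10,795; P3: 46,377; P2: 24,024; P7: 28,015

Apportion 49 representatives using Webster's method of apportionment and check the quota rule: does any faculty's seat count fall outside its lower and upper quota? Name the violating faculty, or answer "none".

P1

Standard quotas: P8 4.380, P6 1.228, P1 37.959, P4 0.537, P3 2.307, P2 1.195, P7 1.394.
Webster allocation: P8 4, P6 1, P1 39, P4 1, P3 2, P2 1, P7 1.
P1 has quota 37.959 (lower 37, upper 38) but receives 39 — outside the quota interval.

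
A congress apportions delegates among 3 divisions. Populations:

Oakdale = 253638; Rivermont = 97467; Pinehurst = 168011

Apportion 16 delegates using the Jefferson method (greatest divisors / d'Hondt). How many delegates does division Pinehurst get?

Standard divisor 519116/16 ≈ 32444.75; standard quotas: Oakdale 7.818, Rivermont 3.004, Pinehurst 5.178.
Rounding down gives 7, 3, 5 = 15 seats, so the divisor must be adjusted.
With modified divisor 29900: modified quotas Oakdale 8.483, Rivermont 3.260, Pinehurst 5.619.
Rounding down: Oakdale 8, Rivermont 3, Pinehurst 5 (total 16).
Pinehurst receives 5.

5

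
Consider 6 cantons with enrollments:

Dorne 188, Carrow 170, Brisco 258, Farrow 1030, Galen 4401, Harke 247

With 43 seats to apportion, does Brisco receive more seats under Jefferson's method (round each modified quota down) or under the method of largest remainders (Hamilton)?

Hamilton

Jefferson: Dorne 1, Carrow 1, Brisco 1, Farrow 7, Galen 32, Harke 1.
Hamilton: Dorne 1, Carrow 1, Brisco 2, Farrow 7, Galen 30, Harke 2.
Brisco gets 1 under Jefferson and 2 under Hamilton.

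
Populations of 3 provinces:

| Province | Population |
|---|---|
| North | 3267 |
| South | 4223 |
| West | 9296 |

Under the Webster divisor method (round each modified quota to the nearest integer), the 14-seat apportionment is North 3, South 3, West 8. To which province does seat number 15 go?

South

Priority for the next seat is population ÷ (current seats + 0.5).
Priorities: North 933.429, South 1206.571, West 1093.647.
Highest priority: South.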